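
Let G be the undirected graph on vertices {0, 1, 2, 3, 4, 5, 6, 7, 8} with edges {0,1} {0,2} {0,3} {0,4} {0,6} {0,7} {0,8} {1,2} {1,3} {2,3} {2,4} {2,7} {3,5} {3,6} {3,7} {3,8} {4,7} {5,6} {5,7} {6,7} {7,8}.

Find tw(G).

A width-3 tree decomposition is:
Bags: B1 = {0, 3, 6, 7}  B2 = {0, 2, 3, 7}  B3 = {0, 2, 4, 7}  B4 = {3, 5, 6, 7}  B5 = {0, 1, 2, 3}  B6 = {0, 3, 7, 8}
Tree: B1–B2, B2–B3, B1–B4, B2–B5, B2–B6
Each bag holds 4 vertices, so the decomposition has width 3, which upper-bounds the treewidth. Conversely, {0, 1, 2, 3} is a clique of size 4, and the vertices of any clique must share a bag in every tree decomposition; so some bag has ≥ 4 vertices and tw(G) ≥ 3. Combining the bounds, tw(G) = 3.

3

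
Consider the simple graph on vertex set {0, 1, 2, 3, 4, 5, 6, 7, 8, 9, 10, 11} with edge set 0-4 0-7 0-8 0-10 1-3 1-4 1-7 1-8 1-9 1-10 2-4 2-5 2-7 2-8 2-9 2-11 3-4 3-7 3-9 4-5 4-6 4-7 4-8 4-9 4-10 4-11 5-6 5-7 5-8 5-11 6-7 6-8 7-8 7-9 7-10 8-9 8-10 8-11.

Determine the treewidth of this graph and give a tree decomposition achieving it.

Treewidth 4.
Bags: B1 = {1, 4, 7, 8, 9}  B2 = {1, 4, 7, 8, 10}  B3 = {2, 4, 7, 8, 9}  B4 = {1, 3, 4, 7, 9}  B5 = {2, 4, 5, 7, 8}  B6 = {2, 4, 5, 8, 11}  B7 = {0, 4, 7, 8, 10}  B8 = {4, 5, 6, 7, 8}
Tree: B1–B2, B1–B3, B1–B4, B3–B5, B5–B6, B2–B7, B5–B8

Each bag holds 5 vertices, so the decomposition has width 4, which upper-bounds the treewidth. On the other hand G contains the 5-clique {2, 4, 5, 8, 11}. A clique must lie in a single bag of any decomposition, so no decomposition can have width below 4. Hence tw(G) = 4 exactly.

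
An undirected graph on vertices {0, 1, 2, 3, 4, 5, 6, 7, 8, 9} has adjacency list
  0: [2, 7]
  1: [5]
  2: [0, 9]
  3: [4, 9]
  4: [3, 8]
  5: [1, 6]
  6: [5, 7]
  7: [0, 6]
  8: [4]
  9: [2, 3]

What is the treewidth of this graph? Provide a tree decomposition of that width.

Treewidth 1.
One such decomposition:
Bags: B1 = {4, 8}  B2 = {3, 4}  B3 = {3, 9}  B4 = {2, 9}  B5 = {0, 2}  B6 = {0, 7}  B7 = {6, 7}  B8 = {5, 6}  B9 = {1, 5}
Tree: B1–B2, B2–B3, B3–B4, B4–B5, B5–B6, B6–B7, B7–B8, B8–B9

Each bag holds 2 vertices, so the decomposition has width 1, which upper-bounds the treewidth. G has an edge, so its treewidth is at least 1. Hence tw(G) = 1 exactly.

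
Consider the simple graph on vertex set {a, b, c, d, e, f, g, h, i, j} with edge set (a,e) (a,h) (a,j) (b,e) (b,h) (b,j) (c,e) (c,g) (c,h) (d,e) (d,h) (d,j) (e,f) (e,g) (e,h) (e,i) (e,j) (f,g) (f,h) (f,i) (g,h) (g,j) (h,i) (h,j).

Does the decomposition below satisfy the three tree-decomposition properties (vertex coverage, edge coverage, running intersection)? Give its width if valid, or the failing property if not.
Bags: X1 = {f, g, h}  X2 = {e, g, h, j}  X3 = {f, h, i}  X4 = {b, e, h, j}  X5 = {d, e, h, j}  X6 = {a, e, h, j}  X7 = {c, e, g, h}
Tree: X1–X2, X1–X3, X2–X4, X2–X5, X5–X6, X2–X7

A tree decomposition must satisfy three properties: every vertex lies in some bag; for every edge, both endpoints lie together in some bag; and for every vertex, the bags containing it form a connected subtree. Here edge (e,f) lies in no bag, so the decomposition is invalid.

No — edge (e,f) lies in no bag.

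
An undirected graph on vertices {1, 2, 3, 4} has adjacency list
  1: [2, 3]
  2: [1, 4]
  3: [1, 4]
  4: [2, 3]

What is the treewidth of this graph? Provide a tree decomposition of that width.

Treewidth 2.
One such decomposition:
Bags: B1 = {1, 2, 4}  B2 = {1, 3, 4}
Tree: B1–B2

Every bag has size at most 3, so the width is 3 − 1 = 2 and tw(G) ≤ 2. Since 1–2–4–3–1 is a cycle in G, G is not acyclic. Forests are exactly the graphs of treewidth ≤ 1, so tw(G) ≥ 2. Hence tw(G) = 2 exactly.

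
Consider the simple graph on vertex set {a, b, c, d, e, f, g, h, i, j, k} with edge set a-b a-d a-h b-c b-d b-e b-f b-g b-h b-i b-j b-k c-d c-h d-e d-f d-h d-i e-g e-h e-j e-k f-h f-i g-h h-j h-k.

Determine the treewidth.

A width-3 tree decomposition is:
Bags: B1 = {a, b, d, h}  B2 = {b, d, e, h}  B3 = {b, e, g, h}  B4 = {b, e, h, k}  B5 = {b, e, h, j}  B6 = {b, d, f, h}  B7 = {b, c, d, h}  B8 = {b, d, f, i}
Tree: B1–B2, B2–B3, B3–B4, B3–B5, B1–B6, B6–B7, B6–B8
The largest bag has 4 vertices, giving width 3; this decomposition certifies tw(G) ≤ 3. Conversely, {b, d, e, h} is a clique of size 4, and the vertices of any clique must share a bag in every tree decomposition; so some bag has ≥ 4 vertices and tw(G) ≥ 3. Hence tw(G) = 3 exactly.

3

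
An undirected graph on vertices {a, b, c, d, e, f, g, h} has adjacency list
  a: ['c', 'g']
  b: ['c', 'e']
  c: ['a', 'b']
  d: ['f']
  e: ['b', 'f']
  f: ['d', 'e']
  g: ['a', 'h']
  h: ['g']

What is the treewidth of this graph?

1

A width-1 tree decomposition is:
Bags: B1 = {d, f}  B2 = {e, f}  B3 = {b, e}  B4 = {b, c}  B5 = {a, c}  B6 = {a, g}  B7 = {g, h}
Tree: B1–B2, B2–B3, B3–B4, B4–B5, B5–B6, B6–B7
Each bag holds 2 vertices, so the decomposition has width 1, which upper-bounds the treewidth. G has an edge, so its treewidth is at least 1. The upper and lower bounds meet at 1, so that is the treewidth.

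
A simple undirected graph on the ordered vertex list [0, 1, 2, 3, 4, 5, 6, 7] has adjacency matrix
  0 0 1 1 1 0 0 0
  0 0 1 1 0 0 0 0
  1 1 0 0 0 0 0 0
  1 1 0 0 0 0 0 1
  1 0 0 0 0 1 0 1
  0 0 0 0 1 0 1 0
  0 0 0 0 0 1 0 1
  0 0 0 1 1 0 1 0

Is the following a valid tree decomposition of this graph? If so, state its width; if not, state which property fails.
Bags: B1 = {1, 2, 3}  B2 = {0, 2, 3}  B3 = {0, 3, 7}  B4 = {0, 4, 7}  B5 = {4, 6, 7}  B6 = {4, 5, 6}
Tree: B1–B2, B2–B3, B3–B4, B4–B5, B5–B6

Yes; width 2.

Checking the three conditions: (i) the bags cover all of {0, 1, 2, 3, 4, 5, 6, 7}; (ii) for each edge, some bag contains both endpoints; (iii) the bags containing any fixed vertex form a subtree. All hold, so the decomposition is valid with width 3 − 1 = 2.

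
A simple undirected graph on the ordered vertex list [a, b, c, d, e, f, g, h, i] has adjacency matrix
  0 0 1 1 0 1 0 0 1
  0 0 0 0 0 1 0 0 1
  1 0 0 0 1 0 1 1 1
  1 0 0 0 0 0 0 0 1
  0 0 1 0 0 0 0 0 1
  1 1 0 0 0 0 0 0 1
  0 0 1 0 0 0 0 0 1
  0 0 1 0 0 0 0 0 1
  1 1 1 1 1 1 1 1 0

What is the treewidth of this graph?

A width-2 tree decomposition is:
Bags: B1 = {c, h, i}  B2 = {c, g, i}  B3 = {a, c, i}  B4 = {a, f, i}  B5 = {a, d, i}  B6 = {c, e, i}  B7 = {b, f, i}
Tree: B1–B2, B2–B3, B3–B4, B3–B5, B1–B6, B4–B7
Every bag has size at most 3, so the width is 3 − 1 = 2 and tw(G) ≤ 2. On the other hand G contains the 3-clique {a, d, i}. A clique must lie in a single bag of any decomposition, so no decomposition can have width below 2. Hence tw(G) = 2 exactly.

2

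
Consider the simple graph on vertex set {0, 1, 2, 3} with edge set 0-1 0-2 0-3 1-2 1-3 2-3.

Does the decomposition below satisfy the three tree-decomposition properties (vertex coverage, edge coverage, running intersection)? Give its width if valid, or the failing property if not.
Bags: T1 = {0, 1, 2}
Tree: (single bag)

No — vertex 3 appears in no bag.

A tree decomposition must satisfy three properties: every vertex lies in some bag; for every edge, both endpoints lie together in some bag; and for every vertex, the bags containing it form a connected subtree. Here vertex 3 appears in no bag, so the decomposition is invalid.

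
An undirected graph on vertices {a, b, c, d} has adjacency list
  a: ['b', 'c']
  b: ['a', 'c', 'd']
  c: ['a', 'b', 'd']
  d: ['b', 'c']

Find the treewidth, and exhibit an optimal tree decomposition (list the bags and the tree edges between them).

The largest bag has 3 vertices, giving width 2; this decomposition certifies tw(G) ≤ 2. Conversely, {b, c, d} is a clique of size 3, and the vertices of any clique must share a bag in every tree decomposition; so some bag has ≥ 3 vertices and tw(G) ≥ 2. The upper and lower bounds meet at 2, so that is the treewidth.

Treewidth 2.
One optimal decomposition is:
Bags: B1 = {a, b, c}  B2 = {b, c, d}
Tree: B1–B2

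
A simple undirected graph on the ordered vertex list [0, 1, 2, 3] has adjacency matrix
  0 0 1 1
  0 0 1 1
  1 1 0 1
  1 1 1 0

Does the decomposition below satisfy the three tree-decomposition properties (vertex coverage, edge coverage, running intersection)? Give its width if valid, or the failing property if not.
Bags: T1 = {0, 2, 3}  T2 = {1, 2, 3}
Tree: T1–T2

Yes; width 2.

Checking the three conditions: (i) the bags cover all of {0, 1, 2, 3}; (ii) for each edge, some bag contains both endpoints; (iii) the bags containing any fixed vertex form a subtree. All hold, so the decomposition is valid with width 3 − 1 = 2.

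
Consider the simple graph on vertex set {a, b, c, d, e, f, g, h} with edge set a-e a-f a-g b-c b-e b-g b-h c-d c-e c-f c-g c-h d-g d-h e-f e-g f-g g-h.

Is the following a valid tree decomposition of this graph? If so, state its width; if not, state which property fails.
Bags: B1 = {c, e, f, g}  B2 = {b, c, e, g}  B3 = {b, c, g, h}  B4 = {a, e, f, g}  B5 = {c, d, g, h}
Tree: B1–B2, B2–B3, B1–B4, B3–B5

Yes; width 3.

Every vertex of G appears in some bag (union = {a, b, c, d, e, f, g, h}); every edge is covered by a bag; and for each vertex v the set of bags containing v is connected in the bag tree. The decomposition is therefore valid. The largest bag has 4 vertices, so the width is 3.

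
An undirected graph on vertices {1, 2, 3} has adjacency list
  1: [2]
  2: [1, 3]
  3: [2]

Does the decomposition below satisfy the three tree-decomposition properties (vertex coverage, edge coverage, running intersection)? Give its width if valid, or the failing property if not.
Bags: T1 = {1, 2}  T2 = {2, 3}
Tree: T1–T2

Every vertex of G appears in some bag (union = {1, 2, 3}); every edge is covered by a bag; and for each vertex v the set of bags containing v is connected in the bag tree. The decomposition is therefore valid. The largest bag has 2 vertices, so the width is 1.

Yes; width 1.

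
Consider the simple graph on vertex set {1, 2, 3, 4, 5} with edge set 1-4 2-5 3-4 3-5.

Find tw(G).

A width-1 tree decomposition is:
Bags: B1 = {2, 5}  B2 = {3, 5}  B3 = {3, 4}  B4 = {1, 4}
Tree: B1–B2, B2–B3, B3–B4
Each bag holds 2 vertices, so the decomposition has width 1, which upper-bounds the treewidth. G has an edge, so its treewidth is at least 1. Combining the bounds, tw(G) = 1.

1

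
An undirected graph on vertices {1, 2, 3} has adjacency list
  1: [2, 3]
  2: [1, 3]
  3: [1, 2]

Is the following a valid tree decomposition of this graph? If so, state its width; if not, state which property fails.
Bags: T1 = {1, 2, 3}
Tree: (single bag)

Checking the three conditions: (i) the bags cover all of {1, 2, 3}; (ii) for each edge, some bag contains both endpoints; (iii) the bags containing any fixed vertex form a subtree. All hold, so the decomposition is valid with width 3 − 1 = 2.

Yes; width 2.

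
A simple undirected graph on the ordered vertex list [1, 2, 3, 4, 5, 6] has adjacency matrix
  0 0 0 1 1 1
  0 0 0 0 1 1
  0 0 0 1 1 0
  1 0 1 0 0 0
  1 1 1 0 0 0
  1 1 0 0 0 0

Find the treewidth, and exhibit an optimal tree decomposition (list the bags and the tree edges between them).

Treewidth 2.
Bags: B1 = {2, 5, 6}  B2 = {1, 5, 6}  B3 = {1, 3, 5}  B4 = {1, 3, 4}
Tree: B1–B2, B2–B3, B3–B4

Each bag holds 3 vertices, so the decomposition has width 2, which upper-bounds the treewidth. The edges 2–6–1–5–2 form a cycle, so G is not a tree and its treewidth is at least 2. Therefore the treewidth is 2.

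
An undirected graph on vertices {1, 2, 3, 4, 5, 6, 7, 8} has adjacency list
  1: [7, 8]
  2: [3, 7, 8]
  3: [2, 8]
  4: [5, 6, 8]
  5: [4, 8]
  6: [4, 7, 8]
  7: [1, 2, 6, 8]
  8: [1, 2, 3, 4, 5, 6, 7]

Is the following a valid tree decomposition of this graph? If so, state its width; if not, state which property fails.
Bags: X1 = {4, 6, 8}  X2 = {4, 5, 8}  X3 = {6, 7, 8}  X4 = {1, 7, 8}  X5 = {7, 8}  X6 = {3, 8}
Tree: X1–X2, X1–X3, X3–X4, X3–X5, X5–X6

A tree decomposition must satisfy three properties: every vertex lies in some bag; for every edge, both endpoints lie together in some bag; and for every vertex, the bags containing it form a connected subtree. Here vertex 2 appears in no bag, so the decomposition is invalid.

No — vertex 2 appears in no bag.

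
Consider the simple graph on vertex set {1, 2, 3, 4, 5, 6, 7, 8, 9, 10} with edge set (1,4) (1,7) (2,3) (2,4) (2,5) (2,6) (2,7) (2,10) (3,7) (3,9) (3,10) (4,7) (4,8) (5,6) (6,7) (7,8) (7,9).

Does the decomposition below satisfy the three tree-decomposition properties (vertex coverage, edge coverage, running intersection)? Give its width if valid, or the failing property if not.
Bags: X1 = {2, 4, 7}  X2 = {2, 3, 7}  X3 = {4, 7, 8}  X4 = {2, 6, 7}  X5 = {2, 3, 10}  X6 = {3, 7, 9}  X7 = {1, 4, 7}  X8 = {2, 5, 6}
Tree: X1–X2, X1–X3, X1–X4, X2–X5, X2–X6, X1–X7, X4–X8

Vertex coverage: the bags together contain {1, 2, 3, 4, 5, 6, 7, 8, 9, 10}, the full vertex set. Edge coverage: each edge of G has both endpoints in at least one bag. Running intersection: for every vertex, the bags containing it form a connected subtree. All three properties hold, so this is a valid tree decomposition of width max|bag| − 1 = 2, and hence tw(G) ≤ 2.

Yes; width 2.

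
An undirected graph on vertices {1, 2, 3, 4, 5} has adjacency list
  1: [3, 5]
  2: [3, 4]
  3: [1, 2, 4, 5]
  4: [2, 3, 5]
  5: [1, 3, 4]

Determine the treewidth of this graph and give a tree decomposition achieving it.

The largest bag has 3 vertices, giving width 2; this decomposition certifies tw(G) ≤ 2. Conversely, {1, 3, 5} is a clique of size 3, and the vertices of any clique must share a bag in every tree decomposition; so some bag has ≥ 3 vertices and tw(G) ≥ 2. The upper and lower bounds meet at 2, so that is the treewidth.

Treewidth 2.
One optimal decomposition is:
Bags: B1 = {2, 3, 4}  B2 = {3, 4, 5}  B3 = {1, 3, 5}
Tree: B1–B2, B2–B3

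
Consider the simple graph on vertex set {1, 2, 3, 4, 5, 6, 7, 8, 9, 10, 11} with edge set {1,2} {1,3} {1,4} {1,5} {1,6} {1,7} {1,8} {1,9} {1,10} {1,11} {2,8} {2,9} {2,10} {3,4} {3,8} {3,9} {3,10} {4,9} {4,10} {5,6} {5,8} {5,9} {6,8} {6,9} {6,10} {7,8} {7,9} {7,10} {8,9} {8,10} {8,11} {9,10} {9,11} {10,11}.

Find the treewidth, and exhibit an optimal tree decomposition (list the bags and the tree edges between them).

Each bag holds 5 vertices, so the decomposition has width 4, which upper-bounds the treewidth. For the lower bound, the 5 vertices {1, 2, 8, 9, 10} are pairwise adjacent, and any tree decomposition puts a clique entirely inside one bag — forcing width ≥ 4. Hence tw(G) = 4 exactly.

Treewidth 4.
One optimal decomposition is:
Bags: B1 = {1, 3, 8, 9, 10}  B2 = {1, 3, 4, 9, 10}  B3 = {1, 2, 8, 9, 10}  B4 = {1, 7, 8, 9, 10}  B5 = {1, 6, 8, 9, 10}  B6 = {1, 5, 6, 8, 9}  B7 = {1, 8, 9, 10, 11}
Tree: B1–B2, B1–B3, B1–B4, B1–B5, B5–B6, B3–B7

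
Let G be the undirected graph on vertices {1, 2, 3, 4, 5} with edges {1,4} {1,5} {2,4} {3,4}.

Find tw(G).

1

A width-1 tree decomposition is:
Bags: B1 = {1, 4}  B2 = {2, 4}  B3 = {3, 4}  B4 = {1, 5}
Tree: B1–B2, B2–B3, B1–B4
The largest bag has 2 vertices, giving width 1; this decomposition certifies tw(G) ≤ 1. Since G has at least one edge (e.g. 4–1), it is not an edgeless graph, so tw(G) ≥ 1. The upper and lower bounds meet at 1, so that is the treewidth.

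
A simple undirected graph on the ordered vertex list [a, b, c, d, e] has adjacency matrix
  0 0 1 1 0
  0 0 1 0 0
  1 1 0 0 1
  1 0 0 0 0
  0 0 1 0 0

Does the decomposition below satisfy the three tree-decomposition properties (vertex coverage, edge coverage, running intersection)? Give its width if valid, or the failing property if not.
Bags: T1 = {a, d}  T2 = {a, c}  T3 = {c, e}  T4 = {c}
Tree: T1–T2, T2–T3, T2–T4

A tree decomposition must satisfy three properties: every vertex lies in some bag; for every edge, both endpoints lie together in some bag; and for every vertex, the bags containing it form a connected subtree. Here vertex b appears in no bag, so the decomposition is invalid.

No — vertex b appears in no bag.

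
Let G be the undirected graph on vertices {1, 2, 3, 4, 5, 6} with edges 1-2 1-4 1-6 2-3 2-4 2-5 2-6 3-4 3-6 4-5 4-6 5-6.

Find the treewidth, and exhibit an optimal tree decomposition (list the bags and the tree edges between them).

Treewidth 3.
Bags: B1 = {2, 4, 5, 6}  B2 = {1, 2, 4, 6}  B3 = {2, 3, 4, 6}
Tree: B1–B2, B2–B3

Each bag holds 4 vertices, so the decomposition has width 3, which upper-bounds the treewidth. On the other hand G contains the 4-clique {1, 2, 4, 6}. A clique must lie in a single bag of any decomposition, so no decomposition can have width below 3. Therefore the treewidth is 3.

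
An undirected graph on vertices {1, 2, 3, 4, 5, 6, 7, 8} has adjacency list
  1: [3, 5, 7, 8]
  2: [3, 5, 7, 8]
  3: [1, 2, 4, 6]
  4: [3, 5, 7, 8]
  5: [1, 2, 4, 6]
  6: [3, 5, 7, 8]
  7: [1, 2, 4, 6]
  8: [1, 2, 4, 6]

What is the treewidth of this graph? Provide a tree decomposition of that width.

The largest bag has 5 vertices, giving width 4; this decomposition certifies tw(G) ≤ 4. For the lower bound: the 5 vertex sets {2,7}, {4,8}, {3,6}, {5}, {1} are disjoint, each induces a connected subgraph, and every pair is joined by at least one edge of G. Contracting each set to a single vertex therefore yields K_{5} as a minor, and since treewidth is minor-monotone, tw(G) ≥ tw(K_{5}) = 4. Hence tw(G) = 4 exactly.

Treewidth 4.
One optimal decomposition is:
Bags: B1 = {2, 3, 5, 7, 8}  B2 = {3, 4, 5, 7, 8}  B3 = {3, 5, 6, 7, 8}  B4 = {1, 3, 5, 7, 8}
Tree: B1–B2, B2–B3, B3–B4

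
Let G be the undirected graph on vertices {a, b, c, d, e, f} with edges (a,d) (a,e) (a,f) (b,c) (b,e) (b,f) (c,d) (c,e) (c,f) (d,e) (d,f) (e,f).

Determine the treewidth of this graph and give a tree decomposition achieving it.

Treewidth 3.
One optimal decomposition is:
Bags: B1 = {b, c, e, f}  B2 = {c, d, e, f}  B3 = {a, d, e, f}
Tree: B1–B2, B2–B3

Every bag has size at most 4, so the width is 4 − 1 = 3 and tw(G) ≤ 3. On the other hand G contains the 4-clique {c, d, e, f}. A clique must lie in a single bag of any decomposition, so no decomposition can have width below 3. Therefore the treewidth is 3.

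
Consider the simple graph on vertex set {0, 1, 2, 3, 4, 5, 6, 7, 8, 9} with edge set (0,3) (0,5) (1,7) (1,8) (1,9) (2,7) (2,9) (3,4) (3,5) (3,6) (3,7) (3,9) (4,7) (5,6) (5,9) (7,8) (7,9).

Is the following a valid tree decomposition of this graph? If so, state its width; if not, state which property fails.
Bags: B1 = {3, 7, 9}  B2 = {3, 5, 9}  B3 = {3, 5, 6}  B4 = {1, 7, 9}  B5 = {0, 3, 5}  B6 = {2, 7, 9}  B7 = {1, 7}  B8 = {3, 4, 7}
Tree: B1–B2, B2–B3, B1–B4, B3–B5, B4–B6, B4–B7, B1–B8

A tree decomposition must satisfy three properties: every vertex lies in some bag; for every edge, both endpoints lie together in some bag; and for every vertex, the bags containing it form a connected subtree. Here vertex 8 appears in no bag, so the decomposition is invalid.

No — vertex 8 appears in no bag.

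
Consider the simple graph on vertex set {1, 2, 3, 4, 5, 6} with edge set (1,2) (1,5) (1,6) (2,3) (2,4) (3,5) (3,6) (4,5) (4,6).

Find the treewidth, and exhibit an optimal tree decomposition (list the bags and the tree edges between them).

The largest bag has 4 vertices, giving width 3; this decomposition certifies tw(G) ≤ 3. For the lower bound: the 4 vertex sets {1,6}, {2,3}, {5}, {4} are disjoint, each induces a connected subgraph, and every pair is joined by at least one edge of G. Contracting each set to a single vertex therefore yields K_{4} as a minor, and since treewidth is minor-monotone, tw(G) ≥ tw(K_{4}) = 3. Hence tw(G) = 3 exactly.

Treewidth 3.
Bags: B1 = {1, 2, 5, 6}  B2 = {2, 3, 5, 6}  B3 = {2, 4, 5, 6}
Tree: B1–B2, B2–B3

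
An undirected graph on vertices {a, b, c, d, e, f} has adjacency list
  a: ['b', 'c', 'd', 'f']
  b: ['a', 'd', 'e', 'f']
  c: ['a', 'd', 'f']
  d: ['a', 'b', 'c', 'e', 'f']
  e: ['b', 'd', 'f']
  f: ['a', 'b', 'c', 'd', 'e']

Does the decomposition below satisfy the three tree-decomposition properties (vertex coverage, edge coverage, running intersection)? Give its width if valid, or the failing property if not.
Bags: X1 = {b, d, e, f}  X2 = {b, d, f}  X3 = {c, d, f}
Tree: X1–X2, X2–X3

A tree decomposition must satisfy three properties: every vertex lies in some bag; for every edge, both endpoints lie together in some bag; and for every vertex, the bags containing it form a connected subtree. Here vertex a appears in no bag, so the decomposition is invalid.

No — vertex a appears in no bag.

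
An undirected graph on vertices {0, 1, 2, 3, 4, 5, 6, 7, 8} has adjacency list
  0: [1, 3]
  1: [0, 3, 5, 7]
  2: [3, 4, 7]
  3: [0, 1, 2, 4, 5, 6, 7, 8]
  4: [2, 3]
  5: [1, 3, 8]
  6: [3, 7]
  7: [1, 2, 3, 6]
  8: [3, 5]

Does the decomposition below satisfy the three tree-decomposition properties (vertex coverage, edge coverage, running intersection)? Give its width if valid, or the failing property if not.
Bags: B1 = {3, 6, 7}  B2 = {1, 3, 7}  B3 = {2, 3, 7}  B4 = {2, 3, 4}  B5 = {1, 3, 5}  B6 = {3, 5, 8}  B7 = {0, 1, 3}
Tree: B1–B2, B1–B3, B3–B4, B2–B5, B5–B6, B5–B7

Checking the three conditions: (i) the bags cover all of {0, 1, 2, 3, 4, 5, 6, 7, 8}; (ii) for each edge, some bag contains both endpoints; (iii) the bags containing any fixed vertex form a subtree. All hold, so the decomposition is valid with width 3 − 1 = 2.

Yes; width 2.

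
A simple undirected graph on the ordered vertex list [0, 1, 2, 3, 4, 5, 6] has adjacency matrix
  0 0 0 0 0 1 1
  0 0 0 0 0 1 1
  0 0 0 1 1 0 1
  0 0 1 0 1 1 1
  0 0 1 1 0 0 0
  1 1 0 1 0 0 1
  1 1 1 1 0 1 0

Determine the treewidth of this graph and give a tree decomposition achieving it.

Treewidth 2.
Bags: B1 = {2, 3, 6}  B2 = {3, 5, 6}  B3 = {0, 5, 6}  B4 = {1, 5, 6}  B5 = {2, 3, 4}
Tree: B1–B2, B2–B3, B2–B4, B1–B5

Each bag holds 3 vertices, so the decomposition has width 2, which upper-bounds the treewidth. For the lower bound, the 3 vertices {2, 3, 4} are pairwise adjacent, and any tree decomposition puts a clique entirely inside one bag — forcing width ≥ 2. Hence tw(G) = 2 exactly.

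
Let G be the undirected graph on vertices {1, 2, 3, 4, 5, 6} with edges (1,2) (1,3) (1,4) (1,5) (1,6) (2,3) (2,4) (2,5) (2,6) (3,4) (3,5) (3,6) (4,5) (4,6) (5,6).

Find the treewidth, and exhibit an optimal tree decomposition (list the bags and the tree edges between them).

Treewidth 5.
One such decomposition:
Bags: B1 = {1, 2, 3, 4, 5, 6}
Tree: (single bag)

A single bag containing all 6 vertices is trivially a valid decomposition of width 5. Conversely, {1, 2, 3, 4, 5, 6} is a clique of size 6, and the vertices of any clique must share a bag in every tree decomposition; so some bag has ≥ 6 vertices and tw(G) ≥ 5. The upper and lower bounds meet at 5, so that is the treewidth.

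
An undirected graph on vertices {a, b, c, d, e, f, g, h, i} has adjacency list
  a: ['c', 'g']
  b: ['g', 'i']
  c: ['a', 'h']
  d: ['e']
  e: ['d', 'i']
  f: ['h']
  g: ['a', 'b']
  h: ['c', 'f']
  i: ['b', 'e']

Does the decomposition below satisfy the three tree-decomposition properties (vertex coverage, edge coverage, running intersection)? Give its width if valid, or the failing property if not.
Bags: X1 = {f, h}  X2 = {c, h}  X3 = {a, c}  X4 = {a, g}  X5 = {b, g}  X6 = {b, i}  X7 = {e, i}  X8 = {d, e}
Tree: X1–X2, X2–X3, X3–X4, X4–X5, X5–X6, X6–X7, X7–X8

Every vertex of G appears in some bag (union = {a, b, c, d, e, f, g, h, i}); every edge is covered by a bag; and for each vertex v the set of bags containing v is connected in the bag tree. The decomposition is therefore valid. The largest bag has 2 vertices, so the width is 1.

Yes; width 1.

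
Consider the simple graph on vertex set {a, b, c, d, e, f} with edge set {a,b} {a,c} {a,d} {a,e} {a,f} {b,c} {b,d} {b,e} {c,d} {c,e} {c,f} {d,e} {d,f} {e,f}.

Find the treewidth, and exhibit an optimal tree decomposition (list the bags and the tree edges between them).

Treewidth 4.
One such decomposition:
Bags: B1 = {a, b, c, d, e}  B2 = {a, c, d, e, f}
Tree: B1–B2

Every bag has size at most 5, so the width is 5 − 1 = 4 and tw(G) ≤ 4. On the other hand G contains the 5-clique {a, c, d, e, f}. A clique must lie in a single bag of any decomposition, so no decomposition can have width below 4. Hence tw(G) = 4 exactly.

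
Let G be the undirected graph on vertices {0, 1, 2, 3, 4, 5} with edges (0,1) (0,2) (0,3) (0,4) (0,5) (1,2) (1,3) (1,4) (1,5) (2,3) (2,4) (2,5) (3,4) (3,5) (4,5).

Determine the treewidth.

5

A width-5 tree decomposition is:
Bags: B1 = {0, 1, 2, 3, 4, 5}
Tree: (single bag)
With just one bag of size 6, the width is 6 − 1 = 5, so tw(G) ≤ 5. On the other hand G contains the 6-clique {0, 1, 2, 3, 4, 5}. A clique must lie in a single bag of any decomposition, so no decomposition can have width below 5. Hence tw(G) = 5 exactly.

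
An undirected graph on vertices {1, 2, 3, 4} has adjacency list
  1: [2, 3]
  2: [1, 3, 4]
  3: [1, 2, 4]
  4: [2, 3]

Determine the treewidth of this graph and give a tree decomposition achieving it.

Each bag holds 3 vertices, so the decomposition has width 2, which upper-bounds the treewidth. Conversely, {1, 2, 3} is a clique of size 3, and the vertices of any clique must share a bag in every tree decomposition; so some bag has ≥ 3 vertices and tw(G) ≥ 2. Therefore the treewidth is 2.

Treewidth 2.
One such decomposition:
Bags: B1 = {2, 3, 4}  B2 = {1, 2, 3}
Tree: B1–B2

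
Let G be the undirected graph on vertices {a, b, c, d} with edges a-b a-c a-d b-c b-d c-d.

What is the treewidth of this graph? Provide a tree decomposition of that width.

Treewidth 3.
Bags: B1 = {a, b, c, d}
Tree: (single bag)

A single bag containing all 4 vertices is trivially a valid decomposition of width 3. On the other hand G contains the 4-clique {a, b, c, d}. A clique must lie in a single bag of any decomposition, so no decomposition can have width below 3. The upper and lower bounds meet at 3, so that is the treewidth.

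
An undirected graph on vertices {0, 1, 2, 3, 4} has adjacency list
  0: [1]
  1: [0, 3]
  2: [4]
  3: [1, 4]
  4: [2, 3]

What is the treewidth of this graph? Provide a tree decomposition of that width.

Treewidth 1.
Bags: B1 = {2, 4}  B2 = {3, 4}  B3 = {1, 3}  B4 = {0, 1}
Tree: B1–B2, B2–B3, B3–B4

Each bag holds 2 vertices, so the decomposition has width 1, which upper-bounds the treewidth. Any graph with an edge has treewidth ≥ 1, and G has the edge 2–4. Hence tw(G) = 1 exactly.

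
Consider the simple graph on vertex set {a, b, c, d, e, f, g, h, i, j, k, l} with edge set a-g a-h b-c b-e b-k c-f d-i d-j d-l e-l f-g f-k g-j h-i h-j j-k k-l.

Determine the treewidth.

A width-3 tree decomposition is:
Bags: B1 = {a, d, h, i}  B2 = {a, d, h, j}  B3 = {a, d, g, j}  B4 = {d, g, j, l}  B5 = {g, j, k, l}  B6 = {f, g, k, l}  B7 = {e, f, k, l}  B8 = {b, e, f, k}  B9 = {b, c, e, f}
Tree: B1–B2, B2–B3, B3–B4, B4–B5, B5–B6, B6–B7, B7–B8, B8–B9
The largest bag has 4 vertices, giving width 3; this decomposition certifies tw(G) ≤ 3. For the lower bound: the 4 vertex sets {a,h,i}, {d}, {j}, {f,g,k,l} are disjoint, each induces a connected subgraph, and every pair is joined by at least one edge of G. Contracting each set to a single vertex therefore yields K_{4} as a minor, and since treewidth is minor-monotone, tw(G) ≥ tw(K_{4}) = 3. The upper and lower bounds meet at 3, so that is the treewidth.

3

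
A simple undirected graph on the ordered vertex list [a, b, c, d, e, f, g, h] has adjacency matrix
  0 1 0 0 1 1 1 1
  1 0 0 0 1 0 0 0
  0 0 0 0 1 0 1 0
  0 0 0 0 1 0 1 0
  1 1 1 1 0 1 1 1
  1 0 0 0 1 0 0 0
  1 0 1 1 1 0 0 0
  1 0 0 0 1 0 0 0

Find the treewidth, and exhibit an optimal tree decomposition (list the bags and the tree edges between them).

Treewidth 2.
One such decomposition:
Bags: B1 = {a, e, f}  B2 = {a, e, h}  B3 = {a, e, g}  B4 = {c, e, g}  B5 = {a, b, e}  B6 = {d, e, g}
Tree: B1–B2, B2–B3, B3–B4, B2–B5, B3–B6

Each bag holds 3 vertices, so the decomposition has width 2, which upper-bounds the treewidth. Conversely, {d, e, g} is a clique of size 3, and the vertices of any clique must share a bag in every tree decomposition; so some bag has ≥ 3 vertices and tw(G) ≥ 2. The upper and lower bounds meet at 2, so that is the treewidth.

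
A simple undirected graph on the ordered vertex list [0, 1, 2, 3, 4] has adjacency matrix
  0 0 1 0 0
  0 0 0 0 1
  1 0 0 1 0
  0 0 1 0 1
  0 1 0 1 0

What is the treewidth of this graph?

A width-1 tree decomposition is:
Bags: B1 = {1, 4}  B2 = {3, 4}  B3 = {2, 3}  B4 = {0, 2}
Tree: B1–B2, B2–B3, B3–B4
Each bag holds 2 vertices, so the decomposition has width 1, which upper-bounds the treewidth. Any graph with an edge has treewidth ≥ 1, and G has the edge 1–4. Hence tw(G) = 1 exactly.

1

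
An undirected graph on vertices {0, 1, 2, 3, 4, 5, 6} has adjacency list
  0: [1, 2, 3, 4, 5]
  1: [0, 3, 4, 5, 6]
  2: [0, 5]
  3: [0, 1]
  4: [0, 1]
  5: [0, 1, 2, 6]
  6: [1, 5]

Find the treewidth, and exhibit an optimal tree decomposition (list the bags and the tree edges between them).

Treewidth 2.
One such decomposition:
Bags: B1 = {1, 5, 6}  B2 = {0, 1, 5}  B3 = {0, 2, 5}  B4 = {0, 1, 4}  B5 = {0, 1, 3}
Tree: B1–B2, B2–B3, B2–B4, B4–B5

Each bag holds 3 vertices, so the decomposition has width 2, which upper-bounds the treewidth. On the other hand G contains the 3-clique {0, 1, 3}. A clique must lie in a single bag of any decomposition, so no decomposition can have width below 2. Therefore the treewidth is 2.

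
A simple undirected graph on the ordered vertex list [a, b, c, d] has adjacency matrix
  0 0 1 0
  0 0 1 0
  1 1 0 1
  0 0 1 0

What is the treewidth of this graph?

A width-1 tree decomposition is:
Bags: B1 = {c, d}  B2 = {a, c}  B3 = {b, c}
Tree: B1–B2, B2–B3
Each bag holds 2 vertices, so the decomposition has width 1, which upper-bounds the treewidth. Any graph with an edge has treewidth ≥ 1, and G has the edge d–c. Therefore the treewidth is 1.

1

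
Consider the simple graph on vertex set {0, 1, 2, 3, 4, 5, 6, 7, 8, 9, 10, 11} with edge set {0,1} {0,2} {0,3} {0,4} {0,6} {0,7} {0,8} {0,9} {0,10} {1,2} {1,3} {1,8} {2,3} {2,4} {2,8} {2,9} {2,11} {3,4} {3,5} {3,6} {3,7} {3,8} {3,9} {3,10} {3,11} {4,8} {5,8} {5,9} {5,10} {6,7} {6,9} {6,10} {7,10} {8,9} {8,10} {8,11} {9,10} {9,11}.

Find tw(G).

A width-4 tree decomposition is:
Bags: B1 = {0, 2, 3, 8, 9}  B2 = {2, 3, 8, 9, 11}  B3 = {0, 3, 8, 9, 10}  B4 = {0, 3, 6, 9, 10}  B5 = {0, 1, 2, 3, 8}  B6 = {0, 3, 6, 7, 10}  B7 = {3, 5, 8, 9, 10}  B8 = {0, 2, 3, 4, 8}
Tree: B1–B2, B1–B3, B3–B4, B1–B5, B4–B6, B3–B7, B1–B8
Each bag holds 5 vertices, so the decomposition has width 4, which upper-bounds the treewidth. Conversely, {0, 1, 2, 3, 8} is a clique of size 5, and the vertices of any clique must share a bag in every tree decomposition; so some bag has ≥ 5 vertices and tw(G) ≥ 4. Hence tw(G) = 4 exactly.

4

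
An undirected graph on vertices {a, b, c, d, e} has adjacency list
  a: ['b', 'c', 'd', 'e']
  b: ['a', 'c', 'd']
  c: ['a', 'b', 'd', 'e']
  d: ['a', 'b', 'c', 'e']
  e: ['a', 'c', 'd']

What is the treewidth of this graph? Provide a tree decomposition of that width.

Treewidth 3.
One optimal decomposition is:
Bags: B1 = {a, b, c, d}  B2 = {a, c, d, e}
Tree: B1–B2

Every bag has size at most 4, so the width is 4 − 1 = 3 and tw(G) ≤ 3. On the other hand G contains the 4-clique {a, c, d, e}. A clique must lie in a single bag of any decomposition, so no decomposition can have width below 3. Therefore the treewidth is 3.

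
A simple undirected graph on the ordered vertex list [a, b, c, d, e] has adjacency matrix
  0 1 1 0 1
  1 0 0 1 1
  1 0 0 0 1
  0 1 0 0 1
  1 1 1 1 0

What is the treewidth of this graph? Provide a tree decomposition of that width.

Treewidth 2.
One such decomposition:
Bags: B1 = {b, d, e}  B2 = {a, b, e}  B3 = {a, c, e}
Tree: B1–B2, B2–B3

The largest bag has 3 vertices, giving width 2; this decomposition certifies tw(G) ≤ 2. For the lower bound, the 3 vertices {b, d, e} are pairwise adjacent, and any tree decomposition puts a clique entirely inside one bag — forcing width ≥ 2. The upper and lower bounds meet at 2, so that is the treewidth.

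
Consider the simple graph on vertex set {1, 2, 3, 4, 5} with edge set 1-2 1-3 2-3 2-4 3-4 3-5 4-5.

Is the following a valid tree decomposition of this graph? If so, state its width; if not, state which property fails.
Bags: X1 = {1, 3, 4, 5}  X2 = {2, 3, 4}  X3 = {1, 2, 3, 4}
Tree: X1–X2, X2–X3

A tree decomposition must satisfy three properties: every vertex lies in some bag; for every edge, both endpoints lie together in some bag; and for every vertex, the bags containing it form a connected subtree. Here bags containing vertex 1 are not connected in the tree, so the decomposition is invalid.

No — bags containing vertex 1 are not connected in the tree.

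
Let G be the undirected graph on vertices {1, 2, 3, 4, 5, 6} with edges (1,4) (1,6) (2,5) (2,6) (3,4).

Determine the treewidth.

A width-1 tree decomposition is:
Bags: B1 = {3, 4}  B2 = {1, 4}  B3 = {1, 6}  B4 = {2, 6}  B5 = {2, 5}
Tree: B1–B2, B2–B3, B3–B4, B4–B5
Each bag holds 2 vertices, so the decomposition has width 1, which upper-bounds the treewidth. Since G has at least one edge (e.g. 3–4), it is not an edgeless graph, so tw(G) ≥ 1. Hence tw(G) = 1 exactly.

1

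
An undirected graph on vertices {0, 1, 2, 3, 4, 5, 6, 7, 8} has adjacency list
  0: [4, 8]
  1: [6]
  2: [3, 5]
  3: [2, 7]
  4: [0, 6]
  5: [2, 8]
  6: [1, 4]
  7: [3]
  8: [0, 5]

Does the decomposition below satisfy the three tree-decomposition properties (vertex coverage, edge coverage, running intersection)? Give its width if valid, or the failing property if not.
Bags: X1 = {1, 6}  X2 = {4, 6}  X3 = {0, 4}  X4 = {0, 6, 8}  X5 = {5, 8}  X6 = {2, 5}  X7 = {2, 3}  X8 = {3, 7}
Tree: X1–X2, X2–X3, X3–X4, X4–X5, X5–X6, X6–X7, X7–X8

No — bags containing vertex 6 are not connected in the tree.

A tree decomposition must satisfy three properties: every vertex lies in some bag; for every edge, both endpoints lie together in some bag; and for every vertex, the bags containing it form a connected subtree. Here bags containing vertex 6 are not connected in the tree, so the decomposition is invalid.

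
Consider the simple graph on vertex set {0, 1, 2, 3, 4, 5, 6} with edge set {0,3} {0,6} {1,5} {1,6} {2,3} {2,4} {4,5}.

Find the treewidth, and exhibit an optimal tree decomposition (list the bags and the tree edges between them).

Each bag holds 3 vertices, so the decomposition has width 2, which upper-bounds the treewidth. For the lower bound, G contains the cycle 4–5–1–6–0–3–2–4, so G is not a forest; only forests have treewidth ≤ 1, hence tw(G) ≥ 2. Hence tw(G) = 2 exactly.

Treewidth 2.
One such decomposition:
Bags: B1 = {1, 4, 5}  B2 = {1, 4, 6}  B3 = {0, 4, 6}  B4 = {0, 3, 4}  B5 = {2, 3, 4}
Tree: B1–B2, B2–B3, B3–B4, B4–B5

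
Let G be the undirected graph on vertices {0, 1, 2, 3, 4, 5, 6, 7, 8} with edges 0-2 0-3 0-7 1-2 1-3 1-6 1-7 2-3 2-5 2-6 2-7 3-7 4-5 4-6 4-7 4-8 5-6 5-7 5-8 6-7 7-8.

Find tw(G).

3

A width-3 tree decomposition is:
Bags: B1 = {1, 2, 6, 7}  B2 = {2, 5, 6, 7}  B3 = {4, 5, 6, 7}  B4 = {1, 2, 3, 7}  B5 = {0, 2, 3, 7}  B6 = {4, 5, 7, 8}
Tree: B1–B2, B2–B3, B1–B4, B4–B5, B3–B6
Every bag has size at most 4, so the width is 4 − 1 = 3 and tw(G) ≤ 3. Conversely, {4, 5, 7, 8} is a clique of size 4, and the vertices of any clique must share a bag in every tree decomposition; so some bag has ≥ 4 vertices and tw(G) ≥ 3. The upper and lower bounds meet at 3, so that is the treewidth.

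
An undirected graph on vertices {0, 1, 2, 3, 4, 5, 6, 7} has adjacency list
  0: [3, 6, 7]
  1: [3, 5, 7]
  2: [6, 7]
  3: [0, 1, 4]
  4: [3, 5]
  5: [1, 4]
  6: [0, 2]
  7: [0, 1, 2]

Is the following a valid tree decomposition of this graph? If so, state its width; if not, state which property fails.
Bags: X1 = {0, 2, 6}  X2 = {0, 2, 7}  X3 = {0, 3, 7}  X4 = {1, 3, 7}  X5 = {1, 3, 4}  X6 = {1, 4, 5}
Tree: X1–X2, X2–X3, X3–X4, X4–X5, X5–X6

Yes; width 2.

Checking the three conditions: (i) the bags cover all of {0, 1, 2, 3, 4, 5, 6, 7}; (ii) for each edge, some bag contains both endpoints; (iii) the bags containing any fixed vertex form a subtree. All hold, so the decomposition is valid with width 3 − 1 = 2.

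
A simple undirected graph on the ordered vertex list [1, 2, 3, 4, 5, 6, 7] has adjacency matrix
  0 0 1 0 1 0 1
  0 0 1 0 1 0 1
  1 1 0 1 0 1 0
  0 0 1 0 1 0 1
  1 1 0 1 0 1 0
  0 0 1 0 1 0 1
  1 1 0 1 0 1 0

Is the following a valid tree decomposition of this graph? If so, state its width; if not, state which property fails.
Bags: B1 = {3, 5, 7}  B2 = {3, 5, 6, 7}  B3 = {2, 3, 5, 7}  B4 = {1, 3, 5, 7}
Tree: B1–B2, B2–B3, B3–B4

A tree decomposition must satisfy three properties: every vertex lies in some bag; for every edge, both endpoints lie together in some bag; and for every vertex, the bags containing it form a connected subtree. Here vertex 4 appears in no bag, so the decomposition is invalid.

No — vertex 4 appears in no bag.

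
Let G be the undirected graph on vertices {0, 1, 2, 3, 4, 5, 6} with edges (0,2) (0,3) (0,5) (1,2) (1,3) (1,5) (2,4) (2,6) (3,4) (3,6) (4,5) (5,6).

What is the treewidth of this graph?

3

A width-3 tree decomposition is:
Bags: B1 = {2, 3, 5, 6}  B2 = {2, 3, 4, 5}  B3 = {1, 2, 3, 5}  B4 = {0, 2, 3, 5}
Tree: B1–B2, B2–B3, B3–B4
Each bag holds 4 vertices, so the decomposition has width 3, which upper-bounds the treewidth. For the lower bound: the 4 vertex sets {2,6}, {3,4}, {5}, {1} are disjoint, each induces a connected subgraph, and every pair is joined by at least one edge of G. Contracting each set to a single vertex therefore yields K_{4} as a minor, and since treewidth is minor-monotone, tw(G) ≥ tw(K_{4}) = 3. The upper and lower bounds meet at 3, so that is the treewidth.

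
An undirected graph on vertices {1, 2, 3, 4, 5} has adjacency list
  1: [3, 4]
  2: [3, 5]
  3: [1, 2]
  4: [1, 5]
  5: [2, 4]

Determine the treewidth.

2

A width-2 tree decomposition is:
Bags: B1 = {1, 4, 5}  B2 = {1, 2, 5}  B3 = {1, 2, 3}
Tree: B1–B2, B2–B3
Every bag has size at most 3, so the width is 3 − 1 = 2 and tw(G) ≤ 2. For the lower bound, G contains the cycle 1–4–5–2–3–1, so G is not a forest; only forests have treewidth ≤ 1, hence tw(G) ≥ 2. Combining the bounds, tw(G) = 2.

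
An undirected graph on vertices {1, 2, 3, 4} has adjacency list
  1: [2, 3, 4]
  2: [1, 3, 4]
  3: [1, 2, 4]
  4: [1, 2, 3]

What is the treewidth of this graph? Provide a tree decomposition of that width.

A single bag containing all 4 vertices is trivially a valid decomposition of width 3. On the other hand G contains the 4-clique {1, 2, 3, 4}. A clique must lie in a single bag of any decomposition, so no decomposition can have width below 3. Hence tw(G) = 3 exactly.

Treewidth 3.
One such decomposition:
Bags: B1 = {1, 2, 3, 4}
Tree: (single bag)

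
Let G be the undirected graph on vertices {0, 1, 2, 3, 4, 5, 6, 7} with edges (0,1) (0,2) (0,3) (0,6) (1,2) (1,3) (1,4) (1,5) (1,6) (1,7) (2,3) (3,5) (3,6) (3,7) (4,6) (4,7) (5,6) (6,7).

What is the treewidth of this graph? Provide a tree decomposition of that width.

The largest bag has 4 vertices, giving width 3; this decomposition certifies tw(G) ≤ 3. Conversely, {0, 1, 2, 3} is a clique of size 4, and the vertices of any clique must share a bag in every tree decomposition; so some bag has ≥ 4 vertices and tw(G) ≥ 3. Combining the bounds, tw(G) = 3.

Treewidth 3.
One such decomposition:
Bags: B1 = {0, 1, 3, 6}  B2 = {1, 3, 6, 7}  B3 = {1, 3, 5, 6}  B4 = {0, 1, 2, 3}  B5 = {1, 4, 6, 7}
Tree: B1–B2, B2–B3, B1–B4, B2–B5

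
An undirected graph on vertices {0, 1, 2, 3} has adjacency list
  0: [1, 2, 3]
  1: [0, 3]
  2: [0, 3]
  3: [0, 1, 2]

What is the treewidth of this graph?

A width-2 tree decomposition is:
Bags: B1 = {0, 1, 3}  B2 = {0, 2, 3}
Tree: B1–B2
The largest bag has 3 vertices, giving width 2; this decomposition certifies tw(G) ≤ 2. On the other hand G contains the 3-clique {0, 1, 3}. A clique must lie in a single bag of any decomposition, so no decomposition can have width below 2. Therefore the treewidth is 2.

2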